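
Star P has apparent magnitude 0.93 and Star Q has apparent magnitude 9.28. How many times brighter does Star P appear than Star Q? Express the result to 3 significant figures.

Magnitude difference = -8.35
Flux ratio = 10^(−0.4 Δm) = 10^(−0.4 × -8.35) = 10^3.340 = 2188

2190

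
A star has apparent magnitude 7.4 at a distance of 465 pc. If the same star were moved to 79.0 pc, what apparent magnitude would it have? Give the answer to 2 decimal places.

Flux ∝ 1/d², so Δm = 5 log₁₀(d₂/d₁) = 5 log₁₀(79.0/465) = -3.849
m₂ = m₁ + Δm = 7.4 + (-3.849) = 3.551

m ≈ 3.55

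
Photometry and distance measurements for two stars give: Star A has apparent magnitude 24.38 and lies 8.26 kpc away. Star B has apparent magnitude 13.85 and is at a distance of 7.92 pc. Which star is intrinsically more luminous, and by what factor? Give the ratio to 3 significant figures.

Star A is more luminous, by a factor of 66.8.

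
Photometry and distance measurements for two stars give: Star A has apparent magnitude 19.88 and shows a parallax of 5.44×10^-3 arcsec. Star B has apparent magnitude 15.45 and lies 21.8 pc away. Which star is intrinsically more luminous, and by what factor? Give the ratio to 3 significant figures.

Star A is more luminous, by a factor of 1.20.

Star A: d = 1/p = 1/5.44×10^-3″ = 183.8 pc
Star A: M = m − 5 log₁₀ d + 5 = 19.88 − 5·2.2644 + 5 = 13.558
Star B: M = m − 5 log₁₀ d + 5 = 15.45 − 5·1.3385 + 5 = 13.758
ΔM = M_A − M_B = 13.558 − (13.758) = -0.200; smaller M is more luminous → Star A.
L ratio = 10^(0.4 |ΔM|) = 10^0.080 = 1.202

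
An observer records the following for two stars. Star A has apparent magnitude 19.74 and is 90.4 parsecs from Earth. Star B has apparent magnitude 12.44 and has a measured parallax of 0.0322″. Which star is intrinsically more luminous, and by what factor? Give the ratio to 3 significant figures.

Star B is more luminous, by a factor of 98.2.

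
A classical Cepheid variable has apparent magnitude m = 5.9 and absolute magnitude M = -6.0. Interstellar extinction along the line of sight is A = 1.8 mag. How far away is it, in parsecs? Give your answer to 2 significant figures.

m − M = 5 log₁₀(d/10 pc) + A  ⇒  5.9 − (-6.0) − 1.8 = 5 log₁₀(d/10)
10.100 = 5 log₁₀(d/10)
log₁₀ d = (m − M − A)/5 + 1 = 3.0200
d = 10^3.0200 = 1047 pc

d ≈ 1000 pc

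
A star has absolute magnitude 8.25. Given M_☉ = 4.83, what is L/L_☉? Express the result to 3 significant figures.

L/L_☉ ≈ 0.0429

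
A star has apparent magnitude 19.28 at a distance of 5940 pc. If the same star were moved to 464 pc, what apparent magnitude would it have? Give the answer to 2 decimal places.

m ≈ 13.74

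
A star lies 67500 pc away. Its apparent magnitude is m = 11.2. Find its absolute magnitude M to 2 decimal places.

M ≈ -7.95

5 log₁₀(d/10 pc) = 5 log₁₀(67500) − 5 = 19.147
M = m − 5 log₁₀(d/10) = 11.2 − 19.147 = -7.947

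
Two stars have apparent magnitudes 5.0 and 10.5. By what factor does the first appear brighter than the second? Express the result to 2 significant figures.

160

Δm = 5.0 − (10.5) = -5.5
Flux ratio = 10^(−0.4 Δm) = 10^(−0.4 × -5.5) = 10^2.200 = 158.5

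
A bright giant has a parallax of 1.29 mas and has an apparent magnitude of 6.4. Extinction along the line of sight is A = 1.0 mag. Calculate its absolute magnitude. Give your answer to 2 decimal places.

M ≈ -4.05

p = 1.29 mas = 1.29×10^-3″ → d = 1/p = 775.2 pc
5 log₁₀(d/10 pc) = 5 log₁₀(775.2) − 5 = 9.447
M = m − 5 log₁₀(d/10) − A = 6.4 − 9.447 − 1.0 = -4.047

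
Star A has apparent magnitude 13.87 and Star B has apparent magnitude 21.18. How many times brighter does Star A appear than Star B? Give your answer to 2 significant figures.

Magnitude difference = -7.31
Flux ratio = 10^(−0.4 Δm) = 10^(−0.4 × -7.31) = 10^2.924 = 839.5

840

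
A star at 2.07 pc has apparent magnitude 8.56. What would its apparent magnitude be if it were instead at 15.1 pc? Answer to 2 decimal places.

m ≈ 12.88

Flux ∝ 1/d², so Δm = 5 log₁₀(d₂/d₁) = 5 log₁₀(15.1/2.07) = 4.315
m₂ = m₁ + Δm = 8.56 + (4.315) = 12.875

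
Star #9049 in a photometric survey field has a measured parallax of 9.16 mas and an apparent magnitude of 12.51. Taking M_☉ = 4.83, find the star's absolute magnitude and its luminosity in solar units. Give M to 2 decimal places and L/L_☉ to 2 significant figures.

M ≈ 7.32; L/L_☉ ≈ 0.10

d = 1/p = 1000/9.16 mas = 109.2 pc
M = m − 5 log₁₀ d + 5 = 12.51 − 5·2.0381 + 5 = 7.319
M − M_☉ = 7.319 − 4.83 = 2.489
L/L_☉ = 10^(−0.4 × 2.489) = 0.1010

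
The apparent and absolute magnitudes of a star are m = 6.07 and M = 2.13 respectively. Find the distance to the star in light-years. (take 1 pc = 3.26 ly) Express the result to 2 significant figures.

μ = m − M = 3.940
m − M = 5 log₁₀ d − 5
log₁₀ d = (m − M)/5 + 1 = 1.7880
d = 10^1.7880 = 61.38 pc
= 200.1 ly

d ≈ 200 ly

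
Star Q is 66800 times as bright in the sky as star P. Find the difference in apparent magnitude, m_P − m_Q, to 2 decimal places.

m_P − m_Q ≈ 12.06

Pogson: Δm = −2.5 log₁₀(ratio) = −2.5 log₁₀(66800) = −2.5 × 4.8248 = -12.062
Star Q is brighter so has the smaller magnitude: m_P − m_Q is positive.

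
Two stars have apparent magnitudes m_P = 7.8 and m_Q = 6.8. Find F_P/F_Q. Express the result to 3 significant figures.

F_P/F_Q ≈ 0.398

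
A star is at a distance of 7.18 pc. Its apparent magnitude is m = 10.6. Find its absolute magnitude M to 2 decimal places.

M ≈ 11.32

5 log₁₀(d/10 pc) = 5 log₁₀(7.180) − 5 = -0.719
M = m − 5 log₁₀(d/10) = 10.6 + 0.719 = 11.319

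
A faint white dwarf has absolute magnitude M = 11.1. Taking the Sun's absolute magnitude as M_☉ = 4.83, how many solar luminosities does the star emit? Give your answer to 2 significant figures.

M − M_☉ = 11.1 − 4.83 = 6.270
L/L_☉ = 10^(−0.4 (M − M_☉)) = 10^-2.508 = 3.105×10^-3

L/L_☉ ≈ 3.1×10^-3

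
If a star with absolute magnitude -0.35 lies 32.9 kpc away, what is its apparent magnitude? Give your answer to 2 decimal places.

d = 32.9 kpc = 32900 pc
m = M + 5 log₁₀ d − 5 = -0.35 + 5·4.5172 − 5 = 17.236

m ≈ 17.24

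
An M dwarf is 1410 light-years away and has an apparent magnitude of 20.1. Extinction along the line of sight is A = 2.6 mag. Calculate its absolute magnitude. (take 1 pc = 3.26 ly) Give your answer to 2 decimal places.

d = 1410 ly / 3.26 = 432.5 pc
5 log₁₀(d/10 pc) = 5 log₁₀(432.5) − 5 = 8.180
M = m − 5 log₁₀(d/10) − A = 20.1 − 8.180 − 2.6 = 9.320

M ≈ 9.32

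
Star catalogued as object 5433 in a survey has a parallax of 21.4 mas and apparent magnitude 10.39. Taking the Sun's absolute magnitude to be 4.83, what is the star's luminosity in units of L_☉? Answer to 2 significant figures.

L/L_☉ ≈ 0.13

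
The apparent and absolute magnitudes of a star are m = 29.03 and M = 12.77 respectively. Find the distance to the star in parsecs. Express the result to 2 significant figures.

Distance modulus: m − M = 29.03 − (12.77) = 16.260
m − M = 5 log₁₀ d − 5
log₁₀ d = (m − M)/5 + 1 = 4.2520
d = 10^4.2520 = 17860 pc

d ≈ 18000 pc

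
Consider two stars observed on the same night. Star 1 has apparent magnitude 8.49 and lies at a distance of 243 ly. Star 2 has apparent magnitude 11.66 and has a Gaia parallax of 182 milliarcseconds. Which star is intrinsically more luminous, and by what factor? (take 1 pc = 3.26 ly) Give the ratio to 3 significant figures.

Star 1: d = 243 ly / 3.26 = 74.54 pc
Star 1: M = m − 5 log₁₀ d + 5 = 8.49 − 5·1.8724 + 5 = 4.128
Star 2: p = 182 mas = 0.182″ → d = 1/p = 5.495 pc
Star 2: M = m − 5 log₁₀ d + 5 = 11.66 − 5·0.7399 + 5 = 12.960
ΔM = M_1 − M_2 = 4.128 − (12.960) = -8.832; smaller M is more luminous → Star 1.
L ratio = 10^(0.4 |ΔM|) = 10^3.533 = 3411

Star 1 is more luminous, by a factor of 3410.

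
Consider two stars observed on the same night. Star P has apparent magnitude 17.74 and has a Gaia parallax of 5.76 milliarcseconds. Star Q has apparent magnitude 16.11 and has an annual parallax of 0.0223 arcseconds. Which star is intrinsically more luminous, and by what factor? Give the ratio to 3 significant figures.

Star P is more luminous, by a factor of 3.34.

Star P: p = 5.76 mas = 5.76×10^-3″ → d = 1/p = 173.6 pc
Star P: M = m − 5 log₁₀ d + 5 = 17.74 − 5·2.2396 + 5 = 11.542
Star Q: d = 1/p = 1/0.0223″ = 44.84 pc
Star Q: M = m − 5 log₁₀ d + 5 = 16.11 − 5·1.6517 + 5 = 12.852
ΔM = M_P − M_Q = 11.542 − (12.852) = -1.309; smaller M is more luminous → Star P.
L ratio = 10^(0.4 |ΔM|) = 10^0.524 = 3.340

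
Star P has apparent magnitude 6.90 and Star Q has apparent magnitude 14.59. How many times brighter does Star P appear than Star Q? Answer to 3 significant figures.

1190

Magnitude difference = -7.69
Flux ratio = 10^(−0.4 Δm) = 10^(−0.4 × -7.69) = 10^3.076 = 1191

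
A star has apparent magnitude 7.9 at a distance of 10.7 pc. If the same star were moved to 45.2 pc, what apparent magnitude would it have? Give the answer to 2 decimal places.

Flux ∝ 1/d², so Δm = 5 log₁₀(d₂/d₁) = 5 log₁₀(45.2/10.7) = 3.129
m₂ = m₁ + Δm = 7.9 + (3.129) = 11.029

m ≈ 11.03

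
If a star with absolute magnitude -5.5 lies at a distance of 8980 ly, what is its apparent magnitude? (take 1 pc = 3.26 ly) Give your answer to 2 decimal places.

d = 8980 ly / 3.26 = 2755 pc
m = M + 5 log₁₀ d − 5 = -5.5 + 5·3.4401 − 5 = 6.700

m ≈ 6.70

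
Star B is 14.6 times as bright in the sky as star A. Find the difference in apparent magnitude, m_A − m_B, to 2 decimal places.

Pogson: Δm = −2.5 log₁₀(ratio) = −2.5 log₁₀(14.6) = −2.5 × 1.1644 = -2.911
Star B is brighter so has the smaller magnitude: m_A − m_B is positive.

m_A − m_B ≈ 2.91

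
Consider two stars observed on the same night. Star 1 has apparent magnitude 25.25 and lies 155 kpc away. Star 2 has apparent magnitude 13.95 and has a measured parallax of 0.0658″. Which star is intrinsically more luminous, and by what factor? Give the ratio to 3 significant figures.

Star 1 is more luminous, by a factor of 3140.

Star 1: d = 155 kpc = 155000 pc
Star 1: M = m − 5 log₁₀ d + 5 = 25.25 − 5·5.1903 + 5 = 4.298
Star 2: d = 1/p = 1/0.0658″ = 15.20 pc
Star 2: M = m − 5 log₁₀ d + 5 = 13.95 − 5·1.1818 + 5 = 13.041
ΔM = M_1 − M_2 = 4.298 − (13.041) = -8.743; smaller M is more luminous → Star 1.
L ratio = 10^(0.4 |ΔM|) = 10^3.497 = 3141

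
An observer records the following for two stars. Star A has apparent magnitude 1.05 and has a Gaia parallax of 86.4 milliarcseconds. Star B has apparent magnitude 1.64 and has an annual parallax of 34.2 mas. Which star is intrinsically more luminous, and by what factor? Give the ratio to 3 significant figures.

Star A: p = 86.4 mas = 0.0864″ → d = 1/p = 11.57 pc
Star A: M = m − 5 log₁₀ d + 5 = 1.05 − 5·1.0635 + 5 = 0.733
Star B: p = 34.2 mas = 0.0342″ → d = 1/p = 29.24 pc
Star B: M = m − 5 log₁₀ d + 5 = 1.64 − 5·1.4660 + 5 = -0.690
ΔM = M_A − M_B = 0.733 − (-0.690) = 1.422; smaller M is more luminous → Star B.
L ratio = 10^(0.4 |ΔM|) = 10^0.569 = 3.707

Star B is more luminous, by a factor of 3.71.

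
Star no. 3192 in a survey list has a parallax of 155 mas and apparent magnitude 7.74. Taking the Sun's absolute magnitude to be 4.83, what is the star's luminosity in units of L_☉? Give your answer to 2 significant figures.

L/L_☉ ≈ 0.029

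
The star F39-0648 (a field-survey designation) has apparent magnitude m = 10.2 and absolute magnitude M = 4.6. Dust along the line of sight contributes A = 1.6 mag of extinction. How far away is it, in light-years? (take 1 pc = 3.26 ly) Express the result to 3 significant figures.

d ≈ 206 ly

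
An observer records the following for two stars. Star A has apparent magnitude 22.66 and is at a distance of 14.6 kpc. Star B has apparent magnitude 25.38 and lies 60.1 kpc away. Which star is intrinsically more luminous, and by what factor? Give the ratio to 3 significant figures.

Star A: d = 14.6 kpc = 14600 pc
Star A: M = m − 5 log₁₀ d + 5 = 22.66 − 5·4.1644 + 5 = 6.838
Star B: d = 60.1 kpc = 60100 pc
Star B: M = m − 5 log₁₀ d + 5 = 25.38 − 5·4.7789 + 5 = 6.486
ΔM = M_A − M_B = 6.838 − (6.486) = 0.353; smaller M is more luminous → Star B.
L ratio = 10^(0.4 |ΔM|) = 10^0.141 = 1.384

Star B is more luminous, by a factor of 1.38.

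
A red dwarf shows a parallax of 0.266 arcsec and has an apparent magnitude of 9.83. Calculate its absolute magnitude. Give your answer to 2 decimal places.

M ≈ 11.95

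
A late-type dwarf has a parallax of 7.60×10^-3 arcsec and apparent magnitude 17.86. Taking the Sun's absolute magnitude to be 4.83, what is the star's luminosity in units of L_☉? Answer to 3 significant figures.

L/L_☉ ≈ 1.06×10^-3

d = 1/p = 1/7.60×10^-3″ = 131.6 pc
M = m − 5 log₁₀ d + 5 = 17.86 − 5·2.1192 + 5 = 12.264
M − M_☉ = 12.264 − 4.83 = 7.434
L/L_☉ = 10^(−0.4 × 7.434) = 1.063×10^-3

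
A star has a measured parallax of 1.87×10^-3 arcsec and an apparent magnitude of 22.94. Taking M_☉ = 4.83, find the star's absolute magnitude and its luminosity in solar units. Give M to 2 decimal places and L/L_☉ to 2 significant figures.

M ≈ 14.30; L/L_☉ ≈ 1.6×10^-4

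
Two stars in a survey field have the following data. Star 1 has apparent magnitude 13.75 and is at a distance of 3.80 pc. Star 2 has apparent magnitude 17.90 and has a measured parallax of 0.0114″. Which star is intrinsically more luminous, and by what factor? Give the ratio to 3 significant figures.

Star 2 is more luminous, by a factor of 11.7.

Star 1: M = m − 5 log₁₀ d + 5 = 13.75 − 5·0.5798 + 5 = 15.851
Star 2: d = 1/p = 1/0.0114″ = 87.72 pc
Star 2: M = m − 5 log₁₀ d + 5 = 17.90 − 5·1.9431 + 5 = 13.185
ΔM = M_1 − M_2 = 15.851 − (13.185) = 2.667; smaller M is more luminous → Star 2.
L ratio = 10^(0.4 |ΔM|) = 10^1.067 = 11.66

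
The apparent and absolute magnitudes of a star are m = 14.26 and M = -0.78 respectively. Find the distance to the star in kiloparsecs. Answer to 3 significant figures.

d ≈ 10.2 kpc

μ = m − M = 15.040
m − M = 5 log₁₀ d − 5
log₁₀ d = (m − M)/5 + 1 = 4.0080
d = 10^4.0080 = 10190 pc
= 10.19 kpc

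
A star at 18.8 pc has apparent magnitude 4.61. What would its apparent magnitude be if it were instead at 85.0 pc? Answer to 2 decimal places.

Flux ∝ 1/d², so Δm = 5 log₁₀(d₂/d₁) = 5 log₁₀(85.0/18.8) = 3.276
m₂ = m₁ + Δm = 4.61 + (3.276) = 7.886

m ≈ 7.89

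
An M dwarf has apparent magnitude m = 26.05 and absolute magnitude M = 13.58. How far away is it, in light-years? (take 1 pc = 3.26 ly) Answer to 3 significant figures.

Distance modulus: m − M = 26.05 − (13.58) = 12.470
m − M = 5 log₁₀ d − 5
log₁₀ d = (m − M)/5 + 1 = 3.4940
d = 10^3.4940 = 3119 pc
= 10170 ly

d ≈ 10200 ly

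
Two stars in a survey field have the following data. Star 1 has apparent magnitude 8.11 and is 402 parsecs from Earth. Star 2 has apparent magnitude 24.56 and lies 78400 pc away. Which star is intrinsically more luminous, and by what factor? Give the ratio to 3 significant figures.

Star 1: M = m − 5 log₁₀ d + 5 = 8.11 − 5·2.6042 + 5 = 0.089
Star 2: M = m − 5 log₁₀ d + 5 = 24.56 − 5·4.8943 + 5 = 5.088
ΔM = M_1 − M_2 = 0.089 − (5.088) = -5.000; smaller M is more luminous → Star 1.
L ratio = 10^(0.4 |ΔM|) = 10^2.000 = 99.96

Star 1 is more luminous, by a factor of 100.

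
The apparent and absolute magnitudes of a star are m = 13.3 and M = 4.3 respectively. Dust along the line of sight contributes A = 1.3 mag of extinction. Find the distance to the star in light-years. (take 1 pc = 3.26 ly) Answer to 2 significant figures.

d ≈ 1100 ly

m − M = 5 log₁₀(d/10 pc) + A  ⇒  13.3 − (4.3) − 1.3 = 5 log₁₀(d/10)
7.700 = 5 log₁₀(d/10)
log₁₀ d = (m − M − A)/5 + 1 = 2.5400
d = 10^2.5400 = 346.7 pc
= 1130 ly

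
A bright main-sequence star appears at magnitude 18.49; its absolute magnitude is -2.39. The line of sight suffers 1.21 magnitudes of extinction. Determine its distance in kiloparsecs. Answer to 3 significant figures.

m − M = 5 log₁₀(d/10 pc) + A  ⇒  18.49 − (-2.39) − 1.21 = 5 log₁₀(d/10)
19.670 = 5 log₁₀(d/10)
log₁₀ d = (m − M − A)/5 + 1 = 4.9340
d = 10^4.9340 = 85900 pc
= 85.90 kpc

d ≈ 85.9 kpc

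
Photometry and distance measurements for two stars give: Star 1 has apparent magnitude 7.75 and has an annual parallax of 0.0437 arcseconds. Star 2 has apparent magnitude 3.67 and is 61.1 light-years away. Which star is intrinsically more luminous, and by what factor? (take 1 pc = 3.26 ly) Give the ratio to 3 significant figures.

Star 1: d = 1/p = 1/0.0437″ = 22.88 pc
Star 1: M = m − 5 log₁₀ d + 5 = 7.75 − 5·1.3595 + 5 = 5.952
Star 2: d = 61.1 ly / 3.26 = 18.74 pc
Star 2: M = m − 5 log₁₀ d + 5 = 3.67 − 5·1.2728 + 5 = 2.306
ΔM = M_1 − M_2 = 5.952 − (2.306) = 3.647; smaller M is more luminous → Star 2.
L ratio = 10^(0.4 |ΔM|) = 10^1.459 = 28.75

Star 2 is more luminous, by a factor of 28.7.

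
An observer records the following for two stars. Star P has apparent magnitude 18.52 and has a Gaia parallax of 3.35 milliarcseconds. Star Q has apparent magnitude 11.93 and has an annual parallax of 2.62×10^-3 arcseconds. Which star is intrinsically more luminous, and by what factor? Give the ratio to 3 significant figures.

Star Q is more luminous, by a factor of 707.

Star P: p = 3.35 mas = 3.35×10^-3″ → d = 1/p = 298.5 pc
Star P: M = m − 5 log₁₀ d + 5 = 18.52 − 5·2.4750 + 5 = 11.145
Star Q: d = 1/p = 1/2.62×10^-3″ = 381.7 pc
Star Q: M = m − 5 log₁₀ d + 5 = 11.93 − 5·2.5817 + 5 = 4.022
ΔM = M_P − M_Q = 11.145 − (4.022) = 7.124; smaller M is more luminous → Star Q.
L ratio = 10^(0.4 |ΔM|) = 10^2.849 = 707.1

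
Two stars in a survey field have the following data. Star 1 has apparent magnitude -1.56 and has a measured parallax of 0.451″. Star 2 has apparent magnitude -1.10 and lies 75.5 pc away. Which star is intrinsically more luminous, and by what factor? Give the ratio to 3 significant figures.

Star 1: d = 1/p = 1/0.451″ = 2.217 pc
Star 1: M = m − 5 log₁₀ d + 5 = -1.56 − 5·0.3458 + 5 = 1.711
Star 2: M = m − 5 log₁₀ d + 5 = -1.10 − 5·1.8779 + 5 = -5.490
ΔM = M_1 − M_2 = 1.711 − (-5.490) = 7.201; smaller M is more luminous → Star 2.
L ratio = 10^(0.4 |ΔM|) = 10^2.880 = 759.0

Star 2 is more luminous, by a factor of 759.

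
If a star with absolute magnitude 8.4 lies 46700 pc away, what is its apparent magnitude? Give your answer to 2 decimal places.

m = M + 5 log₁₀ d − 5 = 8.4 + 5·4.6693 − 5 = 26.747

m ≈ 26.75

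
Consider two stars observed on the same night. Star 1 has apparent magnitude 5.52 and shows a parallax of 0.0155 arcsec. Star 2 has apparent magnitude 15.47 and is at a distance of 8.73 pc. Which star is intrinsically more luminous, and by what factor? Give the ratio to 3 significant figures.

Star 1: d = 1/p = 1/0.0155″ = 64.52 pc
Star 1: M = m − 5 log₁₀ d + 5 = 5.52 − 5·1.8097 + 5 = 1.472
Star 2: M = m − 5 log₁₀ d + 5 = 15.47 − 5·0.9410 + 5 = 15.765
ΔM = M_1 − M_2 = 1.472 − (15.765) = -14.293; smaller M is more luminous → Star 1.
L ratio = 10^(0.4 |ΔM|) = 10^5.717 = 521600

Star 1 is more luminous, by a factor of 522000.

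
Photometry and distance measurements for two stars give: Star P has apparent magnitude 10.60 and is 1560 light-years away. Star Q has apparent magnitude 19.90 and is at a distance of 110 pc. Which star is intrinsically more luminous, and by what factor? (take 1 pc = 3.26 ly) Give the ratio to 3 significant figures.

Star P: d = 1560 ly / 3.26 = 478.5 pc
Star P: M = m − 5 log₁₀ d + 5 = 10.60 − 5·2.6799 + 5 = 2.200
Star Q: M = m − 5 log₁₀ d + 5 = 19.90 − 5·2.0414 + 5 = 14.693
ΔM = M_P − M_Q = 2.200 − (14.693) = -12.493; smaller M is more luminous → Star P.
L ratio = 10^(0.4 |ΔM|) = 10^4.997 = 99320

Star P is more luminous, by a factor of 99300.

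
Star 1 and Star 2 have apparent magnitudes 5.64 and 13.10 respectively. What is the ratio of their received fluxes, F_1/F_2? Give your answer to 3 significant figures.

Magnitude difference = -7.46
Flux ratio = 10^(−0.4 Δm) = 10^(−0.4 × -7.46) = 10^2.984 = 963.8

F_1/F_2 ≈ 964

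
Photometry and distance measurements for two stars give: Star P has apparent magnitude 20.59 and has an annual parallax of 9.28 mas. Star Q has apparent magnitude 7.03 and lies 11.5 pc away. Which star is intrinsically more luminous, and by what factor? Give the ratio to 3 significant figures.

Star P: p = 9.28 mas = 9.28×10^-3″ → d = 1/p = 107.8 pc
Star P: M = m − 5 log₁₀ d + 5 = 20.59 − 5·2.0325 + 5 = 15.428
Star Q: M = m − 5 log₁₀ d + 5 = 7.03 − 5·1.0607 + 5 = 6.727
ΔM = M_P − M_Q = 15.428 − (6.727) = 8.701; smaller M is more luminous → Star Q.
L ratio = 10^(0.4 |ΔM|) = 10^3.480 = 3023

Star Q is more luminous, by a factor of 3020.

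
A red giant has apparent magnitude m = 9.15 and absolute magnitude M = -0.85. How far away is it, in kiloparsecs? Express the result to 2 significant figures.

Distance modulus: m − M = 9.15 − (-0.85) = 10.000
m − M = 5 log₁₀ d − 5
log₁₀ d = (m − M)/5 + 1 = 3.0000
d = 10^3.0000 = 1000 pc
= 1.000 kpc

d ≈ 1.0 kpc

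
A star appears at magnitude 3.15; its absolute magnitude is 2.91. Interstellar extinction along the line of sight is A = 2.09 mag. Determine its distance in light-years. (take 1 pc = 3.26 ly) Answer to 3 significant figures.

d ≈ 13.9 ly

m − M = 5 log₁₀(d/10 pc) + A  ⇒  3.15 − (2.91) − 2.09 = 5 log₁₀(d/10)
-1.850 = 5 log₁₀(d/10)
log₁₀ d = (m − M − A)/5 + 1 = 0.6300
d = 10^0.6300 = 4.266 pc
= 13.91 ly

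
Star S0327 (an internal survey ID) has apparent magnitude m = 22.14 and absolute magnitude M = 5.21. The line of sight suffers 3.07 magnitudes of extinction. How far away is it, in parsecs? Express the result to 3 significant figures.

m − M = 5 log₁₀(d/10 pc) + A  ⇒  22.14 − (5.21) − 3.07 = 5 log₁₀(d/10)
13.860 = 5 log₁₀(d/10)
log₁₀ d = (m − M − A)/5 + 1 = 3.7720
d = 10^3.7720 = 5916 pc

d ≈ 5920 pc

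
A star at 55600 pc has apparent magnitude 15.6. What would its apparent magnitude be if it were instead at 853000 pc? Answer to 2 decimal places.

m ≈ 21.53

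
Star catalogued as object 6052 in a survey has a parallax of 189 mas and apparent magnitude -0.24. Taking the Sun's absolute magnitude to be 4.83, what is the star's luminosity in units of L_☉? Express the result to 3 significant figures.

L/L_☉ ≈ 29.9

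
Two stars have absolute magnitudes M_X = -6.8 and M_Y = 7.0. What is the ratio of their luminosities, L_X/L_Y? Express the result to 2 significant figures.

ΔM = M_X − M_Y = -13.8
L_X/L_Y = 10^(−0.4 ΔM) = 10^5.520 = 331100

L_X/L_Y ≈ 330000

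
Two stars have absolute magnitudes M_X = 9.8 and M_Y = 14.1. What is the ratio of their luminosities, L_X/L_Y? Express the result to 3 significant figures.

L_X/L_Y ≈ 52.5

ΔM = M_X − M_Y = -4.3
L_X/L_Y = 10^(−0.4 ΔM) = 10^1.720 = 52.48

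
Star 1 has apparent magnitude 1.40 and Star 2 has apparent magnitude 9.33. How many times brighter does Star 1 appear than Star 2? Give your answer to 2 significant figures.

Δm = 1.40 − (9.33) = -7.93
Flux ratio = 10^(−0.4 Δm) = 10^(−0.4 × -7.93) = 10^3.172 = 1486

1500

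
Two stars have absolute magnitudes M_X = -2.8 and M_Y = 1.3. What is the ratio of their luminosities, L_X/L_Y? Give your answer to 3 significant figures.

ΔM = M_X − M_Y = -4.1
L_X/L_Y = 10^(−0.4 ΔM) = 10^1.640 = 43.65

L_X/L_Y ≈ 43.7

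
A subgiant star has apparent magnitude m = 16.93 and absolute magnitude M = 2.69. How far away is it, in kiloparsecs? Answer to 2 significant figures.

Distance modulus: m − M = 16.93 − (2.69) = 14.240
m − M = 5 log₁₀ d − 5
log₁₀ d = (m − M)/5 + 1 = 3.8480
d = 10^3.8480 = 7047 pc
= 7.047 kpc

d ≈ 7.0 kpc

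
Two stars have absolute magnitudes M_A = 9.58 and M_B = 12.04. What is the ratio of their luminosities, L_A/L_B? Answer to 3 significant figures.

L_A/L_B ≈ 9.64

ΔM = M_A − M_B = -2.46
L_A/L_B = 10^(−0.4 ΔM) = 10^0.984 = 9.638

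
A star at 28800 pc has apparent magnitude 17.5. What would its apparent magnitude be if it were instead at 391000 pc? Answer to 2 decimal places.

m ≈ 23.16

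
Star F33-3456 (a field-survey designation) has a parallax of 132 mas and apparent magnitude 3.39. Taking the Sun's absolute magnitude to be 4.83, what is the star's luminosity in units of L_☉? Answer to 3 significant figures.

d = 1/p = 1000/132 mas = 7.576 pc
M = m − 5 log₁₀ d + 5 = 3.39 − 5·0.8794 + 5 = 3.993
M − M_☉ = 3.993 − 4.83 = -0.837
L/L_☉ = 10^(−0.4 × -0.837) = 2.162

L/L_☉ ≈ 2.16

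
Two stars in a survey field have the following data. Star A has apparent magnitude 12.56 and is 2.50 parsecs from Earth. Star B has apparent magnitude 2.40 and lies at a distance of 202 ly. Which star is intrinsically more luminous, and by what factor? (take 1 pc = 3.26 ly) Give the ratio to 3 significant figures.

Star A: M = m − 5 log₁₀ d + 5 = 12.56 − 5·0.3979 + 5 = 15.570
Star B: d = 202 ly / 3.26 = 61.96 pc
Star B: M = m − 5 log₁₀ d + 5 = 2.40 − 5·1.7921 + 5 = -1.561
ΔM = M_A − M_B = 15.570 − (-1.561) = 17.131; smaller M is more luminous → Star B.
L ratio = 10^(0.4 |ΔM|) = 10^6.852 = 7.118×10^6

Star B is more luminous, by a factor of 7.12×10^6.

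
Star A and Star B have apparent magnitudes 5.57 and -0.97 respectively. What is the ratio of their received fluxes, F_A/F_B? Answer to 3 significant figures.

Magnitude difference = 6.54
Flux ratio = 10^(−0.4 Δm) = 10^(−0.4 × 6.54) = 10^-2.616 = 2.421×10^-3

F_A/F_B ≈ 2.42×10^-3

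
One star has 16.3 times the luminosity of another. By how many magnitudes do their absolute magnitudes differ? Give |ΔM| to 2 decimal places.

Pogson: ΔM = −2.5 log₁₀(ratio) = −2.5 log₁₀(16.3) = −2.5 × 1.2122 = -3.030

|ΔM| ≈ 3.03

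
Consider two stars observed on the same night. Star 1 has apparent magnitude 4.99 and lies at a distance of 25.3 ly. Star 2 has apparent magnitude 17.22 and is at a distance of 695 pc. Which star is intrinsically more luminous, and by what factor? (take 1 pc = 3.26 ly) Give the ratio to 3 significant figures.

Star 1 is more luminous, by a factor of 9.72.

Star 1: d = 25.3 ly / 3.26 = 7.761 pc
Star 1: M = m − 5 log₁₀ d + 5 = 4.99 − 5·0.8899 + 5 = 5.540
Star 2: M = m − 5 log₁₀ d + 5 = 17.22 − 5·2.8420 + 5 = 8.010
ΔM = M_1 − M_2 = 5.540 − (8.010) = -2.470; smaller M is more luminous → Star 1.
L ratio = 10^(0.4 |ΔM|) = 10^0.988 = 9.724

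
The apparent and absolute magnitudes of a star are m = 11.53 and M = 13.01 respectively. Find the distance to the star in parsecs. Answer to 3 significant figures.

d ≈ 5.06 pc

Distance modulus: m − M = 11.53 − (13.01) = -1.480
m − M = 5 log₁₀ d − 5
log₁₀ d = (m − M)/5 + 1 = 0.7040
d = 10^0.7040 = 5.058 pc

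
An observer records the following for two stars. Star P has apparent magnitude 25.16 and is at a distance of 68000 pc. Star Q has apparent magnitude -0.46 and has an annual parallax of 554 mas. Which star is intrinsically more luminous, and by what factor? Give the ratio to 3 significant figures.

Star Q is more luminous, by a factor of 12.5.

Star P: M = m − 5 log₁₀ d + 5 = 25.16 − 5·4.8325 + 5 = 5.997
Star Q: p = 554 mas = 0.554″ → d = 1/p = 1.805 pc
Star Q: M = m − 5 log₁₀ d + 5 = -0.46 − 5·0.2565 + 5 = 3.258
ΔM = M_P − M_Q = 5.997 − (3.258) = 2.740; smaller M is more luminous → Star Q.
L ratio = 10^(0.4 |ΔM|) = 10^1.096 = 12.47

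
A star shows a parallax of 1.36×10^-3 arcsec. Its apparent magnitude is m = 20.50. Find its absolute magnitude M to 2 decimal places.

d = 1/p = 1/1.36×10^-3″ = 735.3 pc
5 log₁₀(d/10 pc) = 5 log₁₀(735.3) − 5 = 9.332
M = m − 5 log₁₀(d/10) = 20.50 − 9.332 = 11.168

M ≈ 11.17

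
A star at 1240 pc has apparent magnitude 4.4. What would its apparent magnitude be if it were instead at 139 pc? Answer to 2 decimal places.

m ≈ -0.35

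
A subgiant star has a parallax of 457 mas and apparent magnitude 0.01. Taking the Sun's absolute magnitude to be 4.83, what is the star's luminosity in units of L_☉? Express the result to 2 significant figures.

L/L_☉ ≈ 4.1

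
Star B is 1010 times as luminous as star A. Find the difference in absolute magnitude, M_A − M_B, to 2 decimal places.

M_A − M_B ≈ 7.51

Pogson: ΔM = −2.5 log₁₀(ratio) = −2.5 log₁₀(1010) = −2.5 × 3.0043 = -7.511
Star B is brighter so has the smaller magnitude: M_A − M_B is positive.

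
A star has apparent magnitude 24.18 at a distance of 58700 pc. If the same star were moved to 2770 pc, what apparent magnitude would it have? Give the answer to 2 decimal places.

Flux ∝ 1/d², so Δm = 5 log₁₀(d₂/d₁) = 5 log₁₀(2770/58700) = -6.631
m₂ = m₁ + Δm = 24.18 + (-6.631) = 17.549

m ≈ 17.55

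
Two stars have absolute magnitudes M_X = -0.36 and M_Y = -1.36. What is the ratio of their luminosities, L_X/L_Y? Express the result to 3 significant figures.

ΔM = M_X − M_Y = 1.00
L_X/L_Y = 10^(−0.4 ΔM) = 10^-0.400 = 0.3981

L_X/L_Y ≈ 0.398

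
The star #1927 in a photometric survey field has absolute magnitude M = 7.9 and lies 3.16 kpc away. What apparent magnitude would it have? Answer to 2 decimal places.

m ≈ 20.40

d = 3.16 kpc = 3160 pc
m = M + 5 log₁₀ d − 5 = 7.9 + 5·3.4997 − 5 = 20.398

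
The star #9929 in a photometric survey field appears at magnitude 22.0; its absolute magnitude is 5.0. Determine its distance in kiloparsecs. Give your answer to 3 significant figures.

μ = m − M = 17.000
m − M = 5 log₁₀ d − 5
log₁₀ d = (m − M)/5 + 1 = 4.4000
d = 10^4.4000 = 25120 pc
= 25.12 kpc

d ≈ 25.1 kpc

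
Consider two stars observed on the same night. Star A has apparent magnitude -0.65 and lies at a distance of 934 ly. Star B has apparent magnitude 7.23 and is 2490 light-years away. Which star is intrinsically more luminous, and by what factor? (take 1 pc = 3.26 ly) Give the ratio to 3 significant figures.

Star A is more luminous, by a factor of 200.

Star A: d = 934 ly / 3.26 = 286.5 pc
Star A: M = m − 5 log₁₀ d + 5 = -0.65 − 5·2.4571 + 5 = -7.936
Star B: d = 2490 ly / 3.26 = 763.8 pc
Star B: M = m − 5 log₁₀ d + 5 = 7.23 − 5·2.8830 + 5 = -2.185
ΔM = M_A − M_B = -7.936 − (-2.185) = -5.751; smaller M is more luminous → Star A.
L ratio = 10^(0.4 |ΔM|) = 10^2.300 = 199.7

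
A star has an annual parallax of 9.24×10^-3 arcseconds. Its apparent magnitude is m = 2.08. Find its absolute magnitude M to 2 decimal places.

M ≈ -3.09

d = 1/p = 1/9.24×10^-3″ = 108.2 pc
5 log₁₀(d/10 pc) = 5 log₁₀(108.2) − 5 = 5.172
M = m − 5 log₁₀(d/10) = 2.08 − 5.172 = -3.092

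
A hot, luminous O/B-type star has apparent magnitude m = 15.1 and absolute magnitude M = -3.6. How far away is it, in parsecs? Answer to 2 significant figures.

Distance modulus: m − M = 15.1 − (-3.6) = 18.700
m − M = 5 log₁₀ d − 5
log₁₀ d = (m − M)/5 + 1 = 4.7400
d = 10^4.7400 = 54950 pc

d ≈ 55000 pc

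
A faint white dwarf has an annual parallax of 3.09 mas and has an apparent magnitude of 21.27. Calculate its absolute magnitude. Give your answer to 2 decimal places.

p = 3.09 mas = 3.09×10^-3″ → d = 1/p = 323.6 pc
5 log₁₀(d/10 pc) = 5 log₁₀(323.6) − 5 = 7.550
M = m − 5 log₁₀(d/10) = 21.27 − 7.550 = 13.720

M ≈ 13.72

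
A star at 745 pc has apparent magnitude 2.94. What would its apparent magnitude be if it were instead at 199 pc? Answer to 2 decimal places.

m ≈ 0.07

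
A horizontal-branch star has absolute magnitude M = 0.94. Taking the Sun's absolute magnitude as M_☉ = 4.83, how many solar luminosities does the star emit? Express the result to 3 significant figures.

L/L_☉ ≈ 36.0

M − M_☉ = 0.94 − 4.83 = -3.890
L/L_☉ = 10^(−0.4 (M − M_☉)) = 10^1.556 = 35.97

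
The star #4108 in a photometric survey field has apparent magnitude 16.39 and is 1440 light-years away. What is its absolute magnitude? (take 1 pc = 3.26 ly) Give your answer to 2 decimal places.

d = 1440 ly / 3.26 = 441.7 pc
5 log₁₀(d/10 pc) = 5 log₁₀(441.7) − 5 = 8.226
M = m − 5 log₁₀(d/10) = 16.39 − 8.226 = 8.164

M ≈ 8.16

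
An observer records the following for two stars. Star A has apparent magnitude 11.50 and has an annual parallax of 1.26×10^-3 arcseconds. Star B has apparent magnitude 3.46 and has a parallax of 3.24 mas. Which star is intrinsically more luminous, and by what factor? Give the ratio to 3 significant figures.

Star B is more luminous, by a factor of 249.

Star A: d = 1/p = 1/1.26×10^-3″ = 793.7 pc
Star A: M = m − 5 log₁₀ d + 5 = 11.50 − 5·2.8996 + 5 = 2.002
Star B: p = 3.24 mas = 3.24×10^-3″ → d = 1/p = 308.6 pc
Star B: M = m − 5 log₁₀ d + 5 = 3.46 − 5·2.4895 + 5 = -3.987
ΔM = M_A − M_B = 2.002 − (-3.987) = 5.989; smaller M is more luminous → Star B.
L ratio = 10^(0.4 |ΔM|) = 10^2.396 = 248.7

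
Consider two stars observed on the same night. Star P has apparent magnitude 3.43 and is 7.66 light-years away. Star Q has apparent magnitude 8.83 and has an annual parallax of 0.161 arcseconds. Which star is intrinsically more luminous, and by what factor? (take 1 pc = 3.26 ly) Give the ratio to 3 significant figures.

Star P: d = 7.66 ly / 3.26 = 2.350 pc
Star P: M = m − 5 log₁₀ d + 5 = 3.43 − 5·0.3710 + 5 = 6.575
Star Q: d = 1/p = 1/0.161″ = 6.211 pc
Star Q: M = m − 5 log₁₀ d + 5 = 8.83 − 5·0.7932 + 5 = 9.864
ΔM = M_P − M_Q = 6.575 − (9.864) = -3.289; smaller M is more luminous → Star P.
L ratio = 10^(0.4 |ΔM|) = 10^1.316 = 20.69

Star P is more luminous, by a factor of 20.7.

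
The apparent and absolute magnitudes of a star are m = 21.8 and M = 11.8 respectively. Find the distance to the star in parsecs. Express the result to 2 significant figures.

d ≈ 1000 pc

μ = m − M = 10.000
m − M = 5 log₁₀ d − 5
log₁₀ d = (m − M)/5 + 1 = 3.0000
d = 10^3.0000 = 1000 pc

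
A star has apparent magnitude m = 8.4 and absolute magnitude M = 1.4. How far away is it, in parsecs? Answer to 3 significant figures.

μ = m − M = 7.000
m − M = 5 log₁₀ d − 5
log₁₀ d = (m − M)/5 + 1 = 2.4000
d = 10^2.4000 = 251.2 pc

d ≈ 251 pc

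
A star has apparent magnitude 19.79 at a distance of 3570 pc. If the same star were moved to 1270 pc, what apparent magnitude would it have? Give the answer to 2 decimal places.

m ≈ 17.55

Flux ∝ 1/d², so Δm = 5 log₁₀(d₂/d₁) = 5 log₁₀(1270/3570) = -2.244
m₂ = m₁ + Δm = 19.79 + (-2.244) = 17.546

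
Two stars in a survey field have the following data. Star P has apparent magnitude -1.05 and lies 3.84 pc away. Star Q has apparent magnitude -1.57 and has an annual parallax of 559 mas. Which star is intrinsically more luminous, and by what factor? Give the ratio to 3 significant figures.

Star P is more luminous, by a factor of 2.85.

Star P: M = m − 5 log₁₀ d + 5 = -1.05 − 5·0.5843 + 5 = 1.028
Star Q: p = 559 mas = 0.559″ → d = 1/p = 1.789 pc
Star Q: M = m − 5 log₁₀ d + 5 = -1.57 − 5·0.2526 + 5 = 2.167
ΔM = M_P − M_Q = 1.028 − (2.167) = -1.139; smaller M is more luminous → Star P.
L ratio = 10^(0.4 |ΔM|) = 10^0.455 = 2.854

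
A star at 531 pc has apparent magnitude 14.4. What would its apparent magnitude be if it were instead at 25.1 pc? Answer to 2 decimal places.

m ≈ 7.77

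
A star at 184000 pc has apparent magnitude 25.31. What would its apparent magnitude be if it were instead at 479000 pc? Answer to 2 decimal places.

Flux ∝ 1/d², so Δm = 5 log₁₀(d₂/d₁) = 5 log₁₀(479000/184000) = 2.078
m₂ = m₁ + Δm = 25.31 + (2.078) = 27.388

m ≈ 27.39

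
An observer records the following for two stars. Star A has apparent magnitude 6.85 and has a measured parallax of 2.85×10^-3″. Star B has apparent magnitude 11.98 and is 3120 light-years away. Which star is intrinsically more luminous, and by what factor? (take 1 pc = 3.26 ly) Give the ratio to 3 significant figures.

Star A is more luminous, by a factor of 15.2.

Star A: d = 1/p = 1/2.85×10^-3″ = 350.9 pc
Star A: M = m − 5 log₁₀ d + 5 = 6.85 − 5·2.5452 + 5 = -0.876
Star B: d = 3120 ly / 3.26 = 957.1 pc
Star B: M = m − 5 log₁₀ d + 5 = 11.98 − 5·2.9809 + 5 = 2.075
ΔM = M_A − M_B = -0.876 − (2.075) = -2.951; smaller M is more luminous → Star A.
L ratio = 10^(0.4 |ΔM|) = 10^1.180 = 15.15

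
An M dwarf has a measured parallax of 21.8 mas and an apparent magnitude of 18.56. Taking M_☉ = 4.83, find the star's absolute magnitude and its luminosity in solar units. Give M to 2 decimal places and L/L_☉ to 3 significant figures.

d = 1/p = 1000/21.8 mas = 45.87 pc
M = m − 5 log₁₀ d + 5 = 18.56 − 5·1.6615 + 5 = 15.252
M − M_☉ = 15.252 − 4.83 = 10.422
L/L_☉ = 10^(−0.4 × 10.422) = 6.778×10^-5

M ≈ 15.25; L/L_☉ ≈ 6.78×10^-5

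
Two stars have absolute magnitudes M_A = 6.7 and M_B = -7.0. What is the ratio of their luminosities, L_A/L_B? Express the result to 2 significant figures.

L_A/L_B ≈ 3.3×10^-6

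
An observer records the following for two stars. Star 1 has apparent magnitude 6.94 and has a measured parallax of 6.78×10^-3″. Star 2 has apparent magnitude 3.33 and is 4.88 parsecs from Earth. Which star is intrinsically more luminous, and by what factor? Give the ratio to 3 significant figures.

Star 1 is more luminous, by a factor of 32.9.

Star 1: d = 1/p = 1/6.78×10^-3″ = 147.5 pc
Star 1: M = m − 5 log₁₀ d + 5 = 6.94 − 5·2.1688 + 5 = 1.096
Star 2: M = m − 5 log₁₀ d + 5 = 3.33 − 5·0.6884 + 5 = 4.888
ΔM = M_1 − M_2 = 1.096 − (4.888) = -3.792; smaller M is more luminous → Star 1.
L ratio = 10^(0.4 |ΔM|) = 10^1.517 = 32.86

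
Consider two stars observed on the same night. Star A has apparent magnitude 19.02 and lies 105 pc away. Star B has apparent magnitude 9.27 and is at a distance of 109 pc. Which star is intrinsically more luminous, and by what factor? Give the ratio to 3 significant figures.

Star A: M = m − 5 log₁₀ d + 5 = 19.02 − 5·2.0212 + 5 = 13.914
Star B: M = m − 5 log₁₀ d + 5 = 9.27 − 5·2.0374 + 5 = 4.083
ΔM = M_A − M_B = 13.914 − (4.083) = 9.831; smaller M is more luminous → Star B.
L ratio = 10^(0.4 |ΔM|) = 10^3.932 = 8560

Star B is more luminous, by a factor of 8560.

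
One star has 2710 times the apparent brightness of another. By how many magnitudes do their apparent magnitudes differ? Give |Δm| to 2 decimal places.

|Δm| ≈ 8.58

Pogson: Δm = −2.5 log₁₀(ratio) = −2.5 log₁₀(2710) = −2.5 × 3.4330 = -8.582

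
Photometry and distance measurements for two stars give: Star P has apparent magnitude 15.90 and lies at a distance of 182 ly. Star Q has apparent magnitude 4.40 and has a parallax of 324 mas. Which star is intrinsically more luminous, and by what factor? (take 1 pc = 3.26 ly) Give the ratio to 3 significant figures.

Star Q is more luminous, by a factor of 122.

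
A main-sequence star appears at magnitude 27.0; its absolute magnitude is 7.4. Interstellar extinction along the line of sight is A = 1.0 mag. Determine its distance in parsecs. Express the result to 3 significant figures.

d ≈ 52500 pc

m − M = 5 log₁₀(d/10 pc) + A  ⇒  27.0 − (7.4) − 1.0 = 5 log₁₀(d/10)
18.600 = 5 log₁₀(d/10)
log₁₀ d = (m − M − A)/5 + 1 = 4.7200
d = 10^4.7200 = 52480 pc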